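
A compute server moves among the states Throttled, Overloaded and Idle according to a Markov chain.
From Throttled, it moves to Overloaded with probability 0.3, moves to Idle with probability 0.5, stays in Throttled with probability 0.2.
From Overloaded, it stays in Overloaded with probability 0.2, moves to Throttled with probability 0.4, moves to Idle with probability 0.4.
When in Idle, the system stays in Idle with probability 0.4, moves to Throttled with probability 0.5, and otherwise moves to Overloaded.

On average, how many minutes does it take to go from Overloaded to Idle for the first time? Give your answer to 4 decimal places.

2.3077

Let t(s) be the expected number of minutes to first reach Idle from state s, with t(Idle) = 0. Conditioning on the first minute:
t(Throttled) = 1 + 0.2·t(Throttled) + 0.3·t(Overloaded)
t(Overloaded) = 1 + 0.4·t(Throttled) + 0.2·t(Overloaded)
Solving: t(Throttled) = 2.1154, t(Overloaded) = 2.3077.
Expected minutes from Overloaded to Idle: 2.3077.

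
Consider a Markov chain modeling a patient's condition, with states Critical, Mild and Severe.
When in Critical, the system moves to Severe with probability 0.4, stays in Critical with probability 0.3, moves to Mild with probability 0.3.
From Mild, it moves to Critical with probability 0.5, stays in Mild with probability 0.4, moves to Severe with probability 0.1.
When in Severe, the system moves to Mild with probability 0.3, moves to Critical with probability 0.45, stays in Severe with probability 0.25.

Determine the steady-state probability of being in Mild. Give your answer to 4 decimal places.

Let the stationary distribution be π with π = πP and π_1 + π_2 + π_3 = 1.
π_1 = 0.3·π_1 + 0.5·π_2 + 0.45·π_3
π_2 = 0.3·π_1 + 0.4·π_2 + 0.3·π_3
Solving with the normalization constraint gives π = (0.4058, 0.3333, 0.2609).
So the stationary probability of Mild is 0.3333.

0.3333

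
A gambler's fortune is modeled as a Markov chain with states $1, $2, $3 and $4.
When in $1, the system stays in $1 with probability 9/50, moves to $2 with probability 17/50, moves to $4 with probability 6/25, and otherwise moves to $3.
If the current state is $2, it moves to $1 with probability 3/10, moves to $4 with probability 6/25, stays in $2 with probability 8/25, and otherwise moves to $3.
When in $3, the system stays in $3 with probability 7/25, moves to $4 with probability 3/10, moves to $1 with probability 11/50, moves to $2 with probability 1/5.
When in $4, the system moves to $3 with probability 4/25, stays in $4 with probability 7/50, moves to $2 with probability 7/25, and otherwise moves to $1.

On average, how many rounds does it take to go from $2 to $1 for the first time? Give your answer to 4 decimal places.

3.1864

Let t(s) be the expected number of rounds to first reach $1 from state s, with t($1) = 0. Conditioning on the first round:
t($2) = 1 + 0.32·t($2) + 0.14·t($3) + 0.24·t($4)
t($3) = 1 + 0.2·t($2) + 0.28·t($3) + 0.3·t($4)
t($4) = 1 + 0.28·t($2) + 0.16·t($3) + 0.14·t($4)
Solving: t($2) = 3.1864, t($3) = 3.4589, t($4) = 2.8437.
Expected rounds from $2 to $1: 3.1864.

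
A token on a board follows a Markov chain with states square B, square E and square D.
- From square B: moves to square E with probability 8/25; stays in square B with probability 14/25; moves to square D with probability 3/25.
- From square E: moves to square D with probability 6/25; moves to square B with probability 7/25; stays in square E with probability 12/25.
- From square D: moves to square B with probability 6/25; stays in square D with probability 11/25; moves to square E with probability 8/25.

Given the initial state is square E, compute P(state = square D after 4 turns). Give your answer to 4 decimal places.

Propagate the distribution vector 4 turns from square E.
After 0 turns: (0.0000, 1.0000, 0.0000)
After 1 turn: (0.2800, 0.4800, 0.2400)
After 2 turns: (0.3488, 0.3968, 0.2544)
After 3 turns: (0.3675, 0.3835, 0.2490)
After 4 turns: (0.3729, 0.3814, 0.2457)
P(in square D after 4 turns) = 0.2457

0.2457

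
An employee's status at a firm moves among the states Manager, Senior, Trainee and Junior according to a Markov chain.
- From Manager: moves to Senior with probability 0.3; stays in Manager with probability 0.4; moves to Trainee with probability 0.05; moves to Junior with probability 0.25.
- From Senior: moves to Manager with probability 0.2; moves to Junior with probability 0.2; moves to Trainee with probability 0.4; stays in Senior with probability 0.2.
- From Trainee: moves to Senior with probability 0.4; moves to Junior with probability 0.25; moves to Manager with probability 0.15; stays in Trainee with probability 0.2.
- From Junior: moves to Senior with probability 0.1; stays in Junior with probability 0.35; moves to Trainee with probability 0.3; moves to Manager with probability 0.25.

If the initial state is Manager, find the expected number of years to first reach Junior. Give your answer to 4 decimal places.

Let t(s) be the expected number of years to first reach Junior from state s, with t(Junior) = 0. Conditioning on the first year:
t(Manager) = 1 + 0.4·t(Manager) + 0.3·t(Senior) + 0.05·t(Trainee)
t(Senior) = 1 + 0.2·t(Manager) + 0.2·t(Senior) + 0.4·t(Trainee)
t(Trainee) = 1 + 0.15·t(Manager) + 0.4·t(Senior) + 0.2·t(Trainee)
Solving: t(Manager) = 4.2453, t(Senior) = 4.4458, t(Trainee) = 4.2689.
Expected years from Manager to Junior: 4.2453.

4.2453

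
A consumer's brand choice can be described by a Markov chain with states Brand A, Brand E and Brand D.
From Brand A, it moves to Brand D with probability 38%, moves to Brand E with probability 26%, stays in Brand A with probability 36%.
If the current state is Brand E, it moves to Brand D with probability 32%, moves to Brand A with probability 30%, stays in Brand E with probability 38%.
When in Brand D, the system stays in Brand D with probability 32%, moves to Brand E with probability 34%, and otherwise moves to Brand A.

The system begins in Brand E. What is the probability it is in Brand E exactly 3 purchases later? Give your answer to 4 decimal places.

0.3268

Propagate the distribution vector 3 purchases from Brand E.
After 0 purchases: (0.0000, 1.0000, 0.0000)
After 1 purchase: (0.3000, 0.3800, 0.3200)
After 2 purchases: (0.3308, 0.3312, 0.3380)
After 3 purchases: (0.3334, 0.3268, 0.3398)
P(in Brand E after 3 purchases) = 0.3268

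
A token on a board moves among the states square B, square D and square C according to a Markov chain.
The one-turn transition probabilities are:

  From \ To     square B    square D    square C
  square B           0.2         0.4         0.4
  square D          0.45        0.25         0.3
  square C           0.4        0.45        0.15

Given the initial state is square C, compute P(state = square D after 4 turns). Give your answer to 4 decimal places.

0.3596

Propagate the distribution vector 4 turns from square C.
After 0 turns: (0.0000, 0.0000, 1.0000)
After 1 turn: (0.4000, 0.4500, 0.1500)
After 2 turns: (0.3425, 0.3400, 0.3175)
After 3 turns: (0.3485, 0.3649, 0.2866)
After 4 turns: (0.3485, 0.3596, 0.2919)
P(in square D after 4 turns) = 0.3596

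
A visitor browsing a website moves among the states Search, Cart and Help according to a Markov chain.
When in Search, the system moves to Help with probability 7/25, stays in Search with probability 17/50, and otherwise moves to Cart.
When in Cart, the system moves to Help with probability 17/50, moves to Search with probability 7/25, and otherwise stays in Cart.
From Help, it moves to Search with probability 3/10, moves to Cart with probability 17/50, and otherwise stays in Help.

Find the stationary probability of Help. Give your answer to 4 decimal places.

0.3283

Let the stationary distribution be π with π = πP and π_1 + π_2 + π_3 = 1.
π_1 = 0.34·π_1 + 0.28·π_2 + 0.3·π_3
π_2 = 0.38·π_1 + 0.38·π_2 + 0.34·π_3
Solving with the normalization constraint gives π = (0.3049, 0.3669, 0.3283).
So the stationary probability of Help is 0.3283.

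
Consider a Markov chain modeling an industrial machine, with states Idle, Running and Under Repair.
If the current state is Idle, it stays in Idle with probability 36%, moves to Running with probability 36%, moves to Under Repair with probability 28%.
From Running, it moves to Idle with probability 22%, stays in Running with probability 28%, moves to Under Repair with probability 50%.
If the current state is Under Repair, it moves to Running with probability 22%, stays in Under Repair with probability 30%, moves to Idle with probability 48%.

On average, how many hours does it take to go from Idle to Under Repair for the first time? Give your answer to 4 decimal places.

Let t(s) be the expected number of hours to first reach Under Repair from state s, with t(Under Repair) = 0. Conditioning on the first hour:
t(Idle) = 1 + 0.36·t(Idle) + 0.36·t(Running)
t(Running) = 1 + 0.22·t(Idle) + 0.28·t(Running)
Solving: t(Idle) = 2.8302, t(Running) = 2.2537.
Expected hours from Idle to Under Repair: 2.8302.

2.8302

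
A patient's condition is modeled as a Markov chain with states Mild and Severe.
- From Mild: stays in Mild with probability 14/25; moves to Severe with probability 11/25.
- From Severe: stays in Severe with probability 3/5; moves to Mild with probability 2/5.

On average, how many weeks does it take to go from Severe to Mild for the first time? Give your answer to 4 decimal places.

Let t(s) be the expected number of weeks to first reach Mild from state s, with t(Mild) = 0. Conditioning on the first week:
t(Severe) = 1 + 0.6·t(Severe)
Solving: t(Severe) = 2.5000.
Expected weeks from Severe to Mild: 2.5000.

2.5000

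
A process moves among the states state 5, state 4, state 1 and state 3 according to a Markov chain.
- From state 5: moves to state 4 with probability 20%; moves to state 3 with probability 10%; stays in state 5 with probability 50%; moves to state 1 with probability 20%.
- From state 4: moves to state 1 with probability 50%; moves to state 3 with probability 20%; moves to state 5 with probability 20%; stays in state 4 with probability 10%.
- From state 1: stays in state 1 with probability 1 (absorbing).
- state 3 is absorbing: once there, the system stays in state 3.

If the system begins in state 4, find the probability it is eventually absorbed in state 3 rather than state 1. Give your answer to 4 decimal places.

Let h(s) be the probability of absorption at state 3 starting from transient state s. Then h(state 3) = 1 and h(state 1) = 0. By first-step analysis:
h(state 5) = 0.5·h(state 5) + 0.2·h(state 4) + 0.2·0 + 0.1·1
h(state 4) = 0.2·h(state 5) + 0.1·h(state 4) + 0.5·0 + 0.2·1
Solving: h(state 5) = 0.3171, h(state 4) = 0.2927.
Starting from state 4, the probability is 0.2927.

0.2927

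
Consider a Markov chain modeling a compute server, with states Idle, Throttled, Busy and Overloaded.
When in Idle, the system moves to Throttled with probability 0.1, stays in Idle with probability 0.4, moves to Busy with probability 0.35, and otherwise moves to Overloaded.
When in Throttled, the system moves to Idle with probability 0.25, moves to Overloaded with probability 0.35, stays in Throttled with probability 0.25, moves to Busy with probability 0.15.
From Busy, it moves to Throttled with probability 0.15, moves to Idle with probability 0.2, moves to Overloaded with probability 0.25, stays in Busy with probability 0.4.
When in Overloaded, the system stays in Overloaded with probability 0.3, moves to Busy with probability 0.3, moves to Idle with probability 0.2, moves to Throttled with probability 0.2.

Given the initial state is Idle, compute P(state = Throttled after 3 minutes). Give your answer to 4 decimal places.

0.1619

Propagate the distribution vector 3 minutes from Idle.
After 0 minutes: (1.0000, 0.0000, 0.0000, 0.0000)
After 1 minute: (0.4000, 0.1000, 0.3500, 0.1500)
After 2 minutes: (0.2850, 0.1475, 0.3400, 0.2275)
After 3 minutes: (0.2644, 0.1619, 0.3261, 0.2476)
P(in Throttled after 3 minutes) = 0.1619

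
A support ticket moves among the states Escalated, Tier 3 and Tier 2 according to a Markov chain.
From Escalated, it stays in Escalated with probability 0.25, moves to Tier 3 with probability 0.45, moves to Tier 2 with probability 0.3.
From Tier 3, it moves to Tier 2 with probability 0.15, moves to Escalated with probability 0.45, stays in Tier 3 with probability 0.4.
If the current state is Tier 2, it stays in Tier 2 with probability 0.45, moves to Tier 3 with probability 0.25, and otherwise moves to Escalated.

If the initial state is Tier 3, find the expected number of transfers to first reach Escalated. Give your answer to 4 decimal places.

2.3932

Let t(s) be the expected number of transfers to first reach Escalated from state s, with t(Escalated) = 0. Conditioning on the first transfer:
t(Tier 3) = 1 + 0.4·t(Tier 3) + 0.15·t(Tier 2)
t(Tier 2) = 1 + 0.25·t(Tier 3) + 0.45·t(Tier 2)
Solving: t(Tier 3) = 2.3932, t(Tier 2) = 2.9060.
Expected transfers from Tier 3 to Escalated: 2.3932.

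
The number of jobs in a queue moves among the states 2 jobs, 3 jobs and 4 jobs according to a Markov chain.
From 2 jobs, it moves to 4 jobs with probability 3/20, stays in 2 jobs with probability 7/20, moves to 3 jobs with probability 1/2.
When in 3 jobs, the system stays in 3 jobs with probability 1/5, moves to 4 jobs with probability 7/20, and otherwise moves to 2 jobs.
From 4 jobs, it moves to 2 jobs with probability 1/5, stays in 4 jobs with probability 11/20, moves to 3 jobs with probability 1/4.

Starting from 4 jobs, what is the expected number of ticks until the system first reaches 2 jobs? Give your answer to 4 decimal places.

Let t(s) be the expected number of ticks to first reach 2 jobs from state s, with t(2 jobs) = 0. Conditioning on the first tick:
t(3 jobs) = 1 + 0.2·t(3 jobs) + 0.35·t(4 jobs)
t(4 jobs) = 1 + 0.25·t(3 jobs) + 0.55·t(4 jobs)
Solving: t(3 jobs) = 2.9358, t(4 jobs) = 3.8532.
Expected ticks from 4 jobs to 2 jobs: 3.8532.

3.8532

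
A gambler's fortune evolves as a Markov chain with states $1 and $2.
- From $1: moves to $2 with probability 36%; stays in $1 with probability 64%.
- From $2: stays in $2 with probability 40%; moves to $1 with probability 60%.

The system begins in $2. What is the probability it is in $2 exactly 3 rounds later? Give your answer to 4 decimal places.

Propagate the distribution vector 3 rounds from $2.
After 0 rounds: (0.0000, 1.0000)
After 1 round: (0.6000, 0.4000)
After 2 rounds: (0.6240, 0.3760)
After 3 rounds: (0.6250, 0.3750)
P(in $2 after 3 rounds) = 0.3750

0.3750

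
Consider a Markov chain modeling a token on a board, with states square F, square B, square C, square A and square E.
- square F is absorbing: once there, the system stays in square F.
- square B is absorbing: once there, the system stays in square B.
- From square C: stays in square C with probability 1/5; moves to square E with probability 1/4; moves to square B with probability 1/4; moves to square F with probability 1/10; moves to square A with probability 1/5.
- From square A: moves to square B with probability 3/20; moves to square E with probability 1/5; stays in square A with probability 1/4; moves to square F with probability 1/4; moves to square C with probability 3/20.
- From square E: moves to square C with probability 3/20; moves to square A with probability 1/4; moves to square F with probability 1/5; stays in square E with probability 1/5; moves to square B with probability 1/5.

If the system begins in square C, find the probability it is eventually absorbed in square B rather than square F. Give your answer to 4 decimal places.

0.5809

Let h(s) be the probability of absorption at square B starting from transient state s. Then h(square B) = 1 and h(square F) = 0. By first-step analysis:
h(square C) = 0.1·0 + 0.25·1 + 0.2·h(square C) + 0.2·h(square A) + 0.25·h(square E)
h(square A) = 0.25·0 + 0.15·1 + 0.15·h(square C) + 0.25·h(square A) + 0.2·h(square E)
h(square E) = 0.2·0 + 0.2·1 + 0.15·h(square C) + 0.25·h(square A) + 0.2·h(square E)
Solving: h(square C) = 0.5809, h(square A) = 0.4493, h(square E) = 0.4993.
Starting from square C, the probability is 0.5809.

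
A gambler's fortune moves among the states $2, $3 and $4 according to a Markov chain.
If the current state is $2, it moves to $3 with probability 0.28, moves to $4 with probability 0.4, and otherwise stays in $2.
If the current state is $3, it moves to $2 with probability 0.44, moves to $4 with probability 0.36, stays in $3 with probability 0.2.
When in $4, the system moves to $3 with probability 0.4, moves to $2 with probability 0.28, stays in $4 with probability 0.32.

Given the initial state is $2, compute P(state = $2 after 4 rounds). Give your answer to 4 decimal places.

0.3414

Propagate the distribution vector 4 rounds from $2.
After 0 rounds: (1.0000, 0.0000, 0.0000)
After 1 round: (0.3200, 0.2800, 0.4000)
After 2 rounds: (0.3376, 0.3056, 0.3568)
After 3 rounds: (0.3424, 0.2984, 0.3592)
After 4 rounds: (0.3414, 0.2992, 0.3593)
P(in $2 after 4 rounds) = 0.3414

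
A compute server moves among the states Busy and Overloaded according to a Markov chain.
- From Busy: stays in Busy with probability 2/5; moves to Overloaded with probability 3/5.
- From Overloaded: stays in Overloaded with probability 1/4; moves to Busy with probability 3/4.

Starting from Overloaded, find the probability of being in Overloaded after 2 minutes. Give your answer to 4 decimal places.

0.5125

Sum over the intermediate state after 1 minute:
P = P(Overloaded→Busy)·P(Busy→Overloaded) + P(Overloaded→Overloaded)·P(Overloaded→Overloaded)
  = 0.75×0.6 + 0.25×0.25
  = 0.4500 + 0.0625 = 0.5125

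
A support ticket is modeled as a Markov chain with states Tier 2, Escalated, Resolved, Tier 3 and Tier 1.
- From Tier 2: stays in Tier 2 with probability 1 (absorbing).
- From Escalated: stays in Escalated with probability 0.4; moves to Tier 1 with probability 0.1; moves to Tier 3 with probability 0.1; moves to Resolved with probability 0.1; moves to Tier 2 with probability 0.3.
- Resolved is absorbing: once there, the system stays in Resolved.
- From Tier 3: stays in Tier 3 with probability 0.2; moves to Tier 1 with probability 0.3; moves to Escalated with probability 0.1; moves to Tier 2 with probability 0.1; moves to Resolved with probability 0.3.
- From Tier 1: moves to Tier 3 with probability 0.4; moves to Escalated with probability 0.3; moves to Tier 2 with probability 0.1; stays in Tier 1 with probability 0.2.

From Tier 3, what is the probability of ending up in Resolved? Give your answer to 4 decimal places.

Let h(s) be the probability of absorption at Resolved starting from transient state s. Then h(Resolved) = 1 and h(Tier 2) = 0. By first-step analysis:
h(Escalated) = 0.3·0 + 0.4·h(Escalated) + 0.1·1 + 0.1·h(Tier 3) + 0.1·h(Tier 1)
h(Tier 3) = 0.1·0 + 0.1·h(Escalated) + 0.3·1 + 0.2·h(Tier 3) + 0.3·h(Tier 1)
h(Tier 1) = 0.1·0 + 0.3·h(Escalated) + 0.4·h(Tier 3) + 0.2·h(Tier 1)
Solving: h(Escalated) = 0.3296, h(Tier 3) = 0.5693, h(Tier 1) = 0.4082.
Starting from Tier 3, the probability is 0.5693.

0.5693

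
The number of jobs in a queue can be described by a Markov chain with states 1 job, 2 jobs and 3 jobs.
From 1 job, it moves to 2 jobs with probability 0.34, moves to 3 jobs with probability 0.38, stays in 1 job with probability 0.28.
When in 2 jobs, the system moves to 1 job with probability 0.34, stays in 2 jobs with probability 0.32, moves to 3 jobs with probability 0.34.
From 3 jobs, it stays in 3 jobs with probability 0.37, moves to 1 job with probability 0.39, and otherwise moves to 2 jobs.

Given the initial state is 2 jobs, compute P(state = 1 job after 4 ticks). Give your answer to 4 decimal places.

0.3379

Propagate the distribution vector 4 ticks from 2 jobs.
After 0 ticks: (0.0000, 1.0000, 0.0000)
After 1 tick: (0.3400, 0.3200, 0.3400)
After 2 ticks: (0.3366, 0.2996, 0.3638)
After 3 ticks: (0.3380, 0.2976, 0.3644)
After 4 ticks: (0.3379, 0.2976, 0.3645)
P(in 1 job after 4 ticks) = 0.3379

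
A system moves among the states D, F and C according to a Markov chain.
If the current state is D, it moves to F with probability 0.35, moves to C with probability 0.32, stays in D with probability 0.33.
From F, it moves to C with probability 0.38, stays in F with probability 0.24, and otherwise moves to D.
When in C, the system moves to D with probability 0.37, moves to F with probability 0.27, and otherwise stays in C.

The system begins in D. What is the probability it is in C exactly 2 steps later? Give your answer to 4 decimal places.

Sum over the intermediate state after 1 step:
P = P(D→D)·P(D→C) + P(D→F)·P(F→C) + P(D→C)·P(C→C)
  = 0.33×0.32 + 0.35×0.38 + 0.32×0.36
  = 0.1056 + 0.1330 + 0.1152 = 0.3538

0.3538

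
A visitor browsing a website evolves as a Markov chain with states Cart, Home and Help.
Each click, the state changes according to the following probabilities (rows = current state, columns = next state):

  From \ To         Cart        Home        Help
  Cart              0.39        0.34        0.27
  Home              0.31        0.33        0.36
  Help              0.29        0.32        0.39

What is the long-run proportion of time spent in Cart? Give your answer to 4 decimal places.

Let the stationary distribution be π with π = πP and π_1 + π_2 + π_3 = 1.
π_1 = 0.39·π_1 + 0.31·π_2 + 0.29·π_3
π_2 = 0.34·π_1 + 0.33·π_2 + 0.32·π_3
Solving with the normalization constraint gives π = (0.3296, 0.3299, 0.3406).
So the stationary probability of Cart is 0.3296.

0.3296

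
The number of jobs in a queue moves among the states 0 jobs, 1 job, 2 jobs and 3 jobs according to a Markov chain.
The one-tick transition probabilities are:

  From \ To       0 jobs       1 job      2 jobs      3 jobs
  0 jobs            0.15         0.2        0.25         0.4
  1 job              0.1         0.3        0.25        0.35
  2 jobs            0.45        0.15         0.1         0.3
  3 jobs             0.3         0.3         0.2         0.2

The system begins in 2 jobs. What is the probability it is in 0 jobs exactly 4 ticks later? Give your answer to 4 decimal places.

Propagate the distribution vector 4 ticks from 2 jobs.
After 0 ticks: (0.0000, 0.0000, 1.0000, 0.0000)
After 1 tick: (0.4500, 0.1500, 0.1000, 0.3000)
After 2 ticks: (0.2175, 0.2400, 0.2200, 0.3225)
After 3 ticks: (0.2524, 0.2453, 0.2009, 0.3015)
After 4 ticks: (0.2432, 0.2446, 0.2048, 0.3074)
P(in 0 jobs after 4 ticks) = 0.2432

0.2432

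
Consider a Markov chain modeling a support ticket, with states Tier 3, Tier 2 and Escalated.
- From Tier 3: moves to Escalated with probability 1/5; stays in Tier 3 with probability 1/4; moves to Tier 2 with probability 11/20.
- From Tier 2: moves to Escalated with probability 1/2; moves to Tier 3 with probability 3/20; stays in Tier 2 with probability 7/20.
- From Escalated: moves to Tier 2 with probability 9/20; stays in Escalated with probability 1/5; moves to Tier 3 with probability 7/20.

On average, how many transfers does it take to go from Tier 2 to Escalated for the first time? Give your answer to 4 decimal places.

Let t(s) be the expected number of transfers to first reach Escalated from state s, with t(Escalated) = 0. Conditioning on the first transfer:
t(Tier 3) = 1 + 0.25·t(Tier 3) + 0.55·t(Tier 2)
t(Tier 2) = 1 + 0.15·t(Tier 3) + 0.35·t(Tier 2)
Solving: t(Tier 3) = 2.9630, t(Tier 2) = 2.2222.
Expected transfers from Tier 2 to Escalated: 2.2222.

2.2222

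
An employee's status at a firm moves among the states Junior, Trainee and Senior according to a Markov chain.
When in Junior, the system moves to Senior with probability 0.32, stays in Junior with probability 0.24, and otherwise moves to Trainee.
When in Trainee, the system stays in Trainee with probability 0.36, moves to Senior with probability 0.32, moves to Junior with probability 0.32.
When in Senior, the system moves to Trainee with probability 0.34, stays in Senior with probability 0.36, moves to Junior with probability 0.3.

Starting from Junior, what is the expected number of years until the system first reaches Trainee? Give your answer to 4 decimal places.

2.4590

Let t(s) be the expected number of years to first reach Trainee from state s, with t(Trainee) = 0. Conditioning on the first year:
t(Junior) = 1 + 0.24·t(Junior) + 0.32·t(Senior)
t(Senior) = 1 + 0.3·t(Junior) + 0.36·t(Senior)
Solving: t(Junior) = 2.4590, t(Senior) = 2.7152.
Expected years from Junior to Trainee: 2.4590.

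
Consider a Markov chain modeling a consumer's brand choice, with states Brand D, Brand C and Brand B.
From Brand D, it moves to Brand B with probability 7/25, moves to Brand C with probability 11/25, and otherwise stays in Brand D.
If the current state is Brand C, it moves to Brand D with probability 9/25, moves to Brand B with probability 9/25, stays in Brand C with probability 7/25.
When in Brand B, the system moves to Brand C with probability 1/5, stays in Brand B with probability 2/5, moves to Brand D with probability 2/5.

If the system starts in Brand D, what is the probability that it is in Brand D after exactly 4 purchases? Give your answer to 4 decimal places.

Propagate the distribution vector 4 purchases from Brand D.
After 0 purchases: (1.0000, 0.0000, 0.0000)
After 1 purchase: (0.2800, 0.4400, 0.2800)
After 2 purchases: (0.3488, 0.3024, 0.3488)
After 3 purchases: (0.3460, 0.3079, 0.3460)
After 4 purchases: (0.3462, 0.3077, 0.3462)
P(in Brand D after 4 purchases) = 0.3462

0.3462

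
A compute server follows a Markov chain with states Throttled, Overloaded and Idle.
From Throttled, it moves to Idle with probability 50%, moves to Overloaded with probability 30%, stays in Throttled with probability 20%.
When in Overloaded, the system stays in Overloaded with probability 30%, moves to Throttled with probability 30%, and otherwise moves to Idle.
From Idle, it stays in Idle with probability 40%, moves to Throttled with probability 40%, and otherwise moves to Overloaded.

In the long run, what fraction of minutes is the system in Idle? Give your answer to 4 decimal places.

Let the stationary distribution be π with π = πP and π_1 + π_2 + π_3 = 1.
π_1 = 0.2·π_1 + 0.3·π_2 + 0.4·π_3
π_2 = 0.3·π_1 + 0.3·π_2 + 0.2·π_3
Solving with the normalization constraint gives π = (0.3119, 0.2569, 0.4312).
So the stationary probability of Idle is 0.4312.

0.4312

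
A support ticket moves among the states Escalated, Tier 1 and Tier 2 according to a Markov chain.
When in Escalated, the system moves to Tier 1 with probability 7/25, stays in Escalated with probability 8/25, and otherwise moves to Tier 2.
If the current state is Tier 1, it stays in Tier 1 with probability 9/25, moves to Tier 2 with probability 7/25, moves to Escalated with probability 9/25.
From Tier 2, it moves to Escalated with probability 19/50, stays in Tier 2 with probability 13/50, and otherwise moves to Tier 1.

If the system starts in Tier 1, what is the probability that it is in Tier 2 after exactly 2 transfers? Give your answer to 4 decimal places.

Sum over the intermediate state after 1 transfer:
P = P(Tier 1→Escalated)·P(Escalated→Tier 2) + P(Tier 1→Tier 1)·P(Tier 1→Tier 2) + P(Tier 1→Tier 2)·P(Tier 2→Tier 2)
  = 0.36×0.4 + 0.36×0.28 + 0.28×0.26
  = 0.1440 + 0.1008 + 0.0728 = 0.3176

0.3176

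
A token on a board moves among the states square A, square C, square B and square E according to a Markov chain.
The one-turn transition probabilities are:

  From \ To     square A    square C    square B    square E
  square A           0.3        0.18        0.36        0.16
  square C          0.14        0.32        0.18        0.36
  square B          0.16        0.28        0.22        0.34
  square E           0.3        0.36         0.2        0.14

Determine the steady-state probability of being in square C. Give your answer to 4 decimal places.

0.2899

Let the stationary distribution be π with π = πP and π_1 + π_2 + π_3 + π_4 = 1.
π_1 = 0.3·π_1 + 0.14·π_2 + 0.16·π_3 + 0.3·π_4
π_2 = 0.18·π_1 + 0.32·π_2 + 0.28·π_3 + 0.36·π_4
π_3 = 0.36·π_1 + 0.18·π_2 + 0.22·π_3 + 0.2·π_4
Solving with the normalization constraint gives π = (0.2208, 0.2899, 0.2342, 0.2550).
So the stationary probability of square C is 0.2899.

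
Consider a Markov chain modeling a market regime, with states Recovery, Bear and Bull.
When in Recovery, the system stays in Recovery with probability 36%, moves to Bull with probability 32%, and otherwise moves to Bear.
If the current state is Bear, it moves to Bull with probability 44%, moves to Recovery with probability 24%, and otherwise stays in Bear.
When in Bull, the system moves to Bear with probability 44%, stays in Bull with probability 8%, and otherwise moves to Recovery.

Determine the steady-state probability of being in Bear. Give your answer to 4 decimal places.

Let the stationary distribution be π with π = πP and π_1 + π_2 + π_3 = 1.
π_1 = 0.36·π_1 + 0.24·π_2 + 0.48·π_3
π_2 = 0.32·π_1 + 0.32·π_2 + 0.44·π_3
Solving with the normalization constraint gives π = (0.3525, 0.3551, 0.2924).
So the stationary probability of Bear is 0.3551.

0.3551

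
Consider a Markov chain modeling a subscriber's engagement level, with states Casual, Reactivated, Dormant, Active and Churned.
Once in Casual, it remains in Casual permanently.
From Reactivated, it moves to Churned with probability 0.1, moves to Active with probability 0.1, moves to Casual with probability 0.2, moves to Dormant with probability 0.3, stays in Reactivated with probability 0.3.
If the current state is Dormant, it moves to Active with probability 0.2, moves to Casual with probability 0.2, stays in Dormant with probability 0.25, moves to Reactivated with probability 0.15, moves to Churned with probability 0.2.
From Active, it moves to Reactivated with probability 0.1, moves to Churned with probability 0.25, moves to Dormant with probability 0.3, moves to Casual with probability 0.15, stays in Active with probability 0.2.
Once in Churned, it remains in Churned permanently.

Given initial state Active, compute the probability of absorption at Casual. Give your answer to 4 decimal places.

Let h(s) be the probability of absorption at Casual starting from transient state s. Then h(Casual) = 1 and h(Churned) = 0. By first-step analysis:
h(Reactivated) = 0.2·1 + 0.3·h(Reactivated) + 0.3·h(Dormant) + 0.1·h(Active) + 0.1·0
h(Dormant) = 0.2·1 + 0.15·h(Reactivated) + 0.25·h(Dormant) + 0.2·h(Active) + 0.2·0
h(Active) = 0.15·1 + 0.1·h(Reactivated) + 0.3·h(Dormant) + 0.2·h(Active) + 0.25·0
Solving: h(Reactivated) = 0.5625, h(Dormant) = 0.4977, h(Active) = 0.4444.
Starting from Active, the probability is 0.4444.

0.4444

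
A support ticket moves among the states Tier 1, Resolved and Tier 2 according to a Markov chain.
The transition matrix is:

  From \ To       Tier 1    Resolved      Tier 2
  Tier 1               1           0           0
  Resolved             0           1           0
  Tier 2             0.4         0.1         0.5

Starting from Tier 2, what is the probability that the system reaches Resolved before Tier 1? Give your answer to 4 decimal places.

Let h(s) be the probability of absorption at Resolved starting from transient state s. Then h(Resolved) = 1 and h(Tier 1) = 0. By first-step analysis:
h(Tier 2) = 0.4·0 + 0.1·1 + 0.5·h(Tier 2)
Solving: h(Tier 2) = 0.2000.
Starting from Tier 2, the probability is 0.2000.

0.2000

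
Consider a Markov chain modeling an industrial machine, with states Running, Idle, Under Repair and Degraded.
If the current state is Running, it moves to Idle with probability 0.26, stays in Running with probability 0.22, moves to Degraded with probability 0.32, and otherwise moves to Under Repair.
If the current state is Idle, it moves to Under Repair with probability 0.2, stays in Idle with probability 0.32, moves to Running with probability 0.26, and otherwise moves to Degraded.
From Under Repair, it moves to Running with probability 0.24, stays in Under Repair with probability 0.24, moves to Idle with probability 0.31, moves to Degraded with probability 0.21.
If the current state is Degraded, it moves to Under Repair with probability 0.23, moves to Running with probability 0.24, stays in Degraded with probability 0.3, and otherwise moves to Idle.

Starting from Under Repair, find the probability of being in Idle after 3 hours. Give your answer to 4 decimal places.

Propagate the distribution vector 3 hours from Under Repair.
After 0 hours: (0.0000, 0.0000, 1.0000, 0.0000)
After 1 hour: (0.2400, 0.3100, 0.2400, 0.2100)
After 2 hours: (0.2414, 0.2843, 0.2159, 0.2584)
After 3 hours: (0.2409, 0.2801, 0.2164, 0.2627)
P(in Idle after 3 hours) = 0.2801

0.2801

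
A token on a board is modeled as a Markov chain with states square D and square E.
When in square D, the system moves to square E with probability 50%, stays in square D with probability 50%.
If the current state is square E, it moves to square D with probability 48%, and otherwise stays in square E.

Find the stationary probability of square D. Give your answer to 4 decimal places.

Let the stationary distribution be π with π = πP and π_1 + π_2 = 1.
π_1 = 0.5·π_1 + 0.48·π_2
Solving with the normalization constraint gives π = (0.4898, 0.5102).
So the stationary probability of square D is 0.4898.

0.4898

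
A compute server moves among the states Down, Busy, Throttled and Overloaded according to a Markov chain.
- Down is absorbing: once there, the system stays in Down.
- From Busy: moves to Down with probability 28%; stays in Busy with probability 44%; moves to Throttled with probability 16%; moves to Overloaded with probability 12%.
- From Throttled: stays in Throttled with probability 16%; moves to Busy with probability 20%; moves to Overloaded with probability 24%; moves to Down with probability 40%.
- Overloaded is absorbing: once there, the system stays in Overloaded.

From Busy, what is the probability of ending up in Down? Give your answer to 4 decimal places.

0.6825

Let h(s) be the probability of absorption at Down starting from transient state s. Then h(Down) = 1 and h(Overloaded) = 0. By first-step analysis:
h(Busy) = 0.28·1 + 0.44·h(Busy) + 0.16·h(Throttled) + 0.12·0
h(Throttled) = 0.4·1 + 0.2·h(Busy) + 0.16·h(Throttled) + 0.24·0
Solving: h(Busy) = 0.6825, h(Throttled) = 0.6387.
Starting from Busy, the probability is 0.6825.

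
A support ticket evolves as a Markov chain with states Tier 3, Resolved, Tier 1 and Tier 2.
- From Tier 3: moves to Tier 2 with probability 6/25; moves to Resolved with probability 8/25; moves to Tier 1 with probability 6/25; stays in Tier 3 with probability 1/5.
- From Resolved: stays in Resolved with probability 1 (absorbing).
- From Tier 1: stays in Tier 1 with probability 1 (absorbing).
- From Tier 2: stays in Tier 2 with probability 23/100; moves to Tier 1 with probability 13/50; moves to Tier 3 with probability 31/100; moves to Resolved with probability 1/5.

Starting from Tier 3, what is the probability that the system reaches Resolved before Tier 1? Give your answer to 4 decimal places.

0.5436

Let h(s) be the probability of absorption at Resolved starting from transient state s. Then h(Resolved) = 1 and h(Tier 1) = 0. By first-step analysis:
h(Tier 3) = 0.2·h(Tier 3) + 0.32·1 + 0.24·0 + 0.24·h(Tier 2)
h(Tier 2) = 0.31·h(Tier 3) + 0.2·1 + 0.26·0 + 0.23·h(Tier 2)
Solving: h(Tier 3) = 0.5436, h(Tier 2) = 0.4786.
Starting from Tier 3, the probability is 0.5436.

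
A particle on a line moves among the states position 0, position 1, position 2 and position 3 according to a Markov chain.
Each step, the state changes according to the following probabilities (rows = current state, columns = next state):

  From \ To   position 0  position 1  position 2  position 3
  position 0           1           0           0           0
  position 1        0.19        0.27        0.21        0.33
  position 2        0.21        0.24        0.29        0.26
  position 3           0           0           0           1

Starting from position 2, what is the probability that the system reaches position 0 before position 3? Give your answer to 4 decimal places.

0.4251

Let h(s) be the probability of absorption at position 0 starting from transient state s. Then h(position 0) = 1 and h(position 3) = 0. By first-step analysis:
h(position 1) = 0.19·1 + 0.27·h(position 1) + 0.21·h(position 2) + 0.33·0
h(position 2) = 0.21·1 + 0.24·h(position 1) + 0.29·h(position 2) + 0.26·0
Solving: h(position 1) = 0.3826, h(position 2) = 0.4251.
Starting from position 2, the probability is 0.4251.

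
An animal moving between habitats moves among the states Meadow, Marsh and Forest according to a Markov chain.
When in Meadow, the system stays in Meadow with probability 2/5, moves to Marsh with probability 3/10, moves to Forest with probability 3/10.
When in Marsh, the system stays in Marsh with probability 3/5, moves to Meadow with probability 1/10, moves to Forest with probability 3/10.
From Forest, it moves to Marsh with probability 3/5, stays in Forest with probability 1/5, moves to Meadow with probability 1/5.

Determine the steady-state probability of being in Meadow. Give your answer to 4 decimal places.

0.1818

Let the stationary distribution be π with π = πP and π_1 + π_2 + π_3 = 1.
π_1 = 0.4·π_1 + 0.1·π_2 + 0.2·π_3
π_2 = 0.3·π_1 + 0.6·π_2 + 0.6·π_3
Solving with the normalization constraint gives π = (0.1818, 0.5455, 0.2727).
So the stationary probability of Meadow is 0.1818.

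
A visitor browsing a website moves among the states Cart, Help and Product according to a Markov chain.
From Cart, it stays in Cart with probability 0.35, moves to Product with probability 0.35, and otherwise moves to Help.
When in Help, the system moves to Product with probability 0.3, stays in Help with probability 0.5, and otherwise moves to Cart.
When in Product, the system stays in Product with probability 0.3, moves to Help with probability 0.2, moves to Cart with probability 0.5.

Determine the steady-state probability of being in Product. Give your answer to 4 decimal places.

Let the stationary distribution be π with π = πP and π_1 + π_2 + π_3 = 1.
π_1 = 0.35·π_1 + 0.2·π_2 + 0.5·π_3
π_2 = 0.3·π_1 + 0.5·π_2 + 0.2·π_3
Solving with the normalization constraint gives π = (0.3473, 0.3353, 0.3174).
So the stationary probability of Product is 0.3174.

0.3174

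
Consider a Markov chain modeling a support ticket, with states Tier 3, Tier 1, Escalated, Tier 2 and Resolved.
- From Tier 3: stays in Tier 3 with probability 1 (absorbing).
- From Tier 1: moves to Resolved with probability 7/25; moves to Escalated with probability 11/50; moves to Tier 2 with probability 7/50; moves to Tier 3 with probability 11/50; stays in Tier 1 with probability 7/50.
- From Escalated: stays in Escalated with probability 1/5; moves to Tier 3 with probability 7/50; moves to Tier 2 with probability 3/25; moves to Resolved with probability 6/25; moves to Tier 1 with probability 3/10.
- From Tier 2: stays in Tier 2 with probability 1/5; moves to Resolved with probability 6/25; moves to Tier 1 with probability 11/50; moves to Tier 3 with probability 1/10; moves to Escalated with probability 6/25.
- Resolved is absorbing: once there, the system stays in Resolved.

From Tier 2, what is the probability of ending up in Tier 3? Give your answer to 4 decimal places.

0.3526

Let h(s) be the probability of absorption at Tier 3 starting from transient state s. Then h(Tier 3) = 1 and h(Resolved) = 0. By first-step analysis:
h(Tier 1) = 0.22·1 + 0.14·h(Tier 1) + 0.22·h(Escalated) + 0.14·h(Tier 2) + 0.28·0
h(Escalated) = 0.14·1 + 0.3·h(Tier 1) + 0.2·h(Escalated) + 0.12·h(Tier 2) + 0.24·0
h(Tier 2) = 0.1·1 + 0.22·h(Tier 1) + 0.24·h(Escalated) + 0.2·h(Tier 2) + 0.24·0
Solving: h(Tier 1) = 0.4109, h(Escalated) = 0.3820, h(Tier 2) = 0.3526.
Starting from Tier 2, the probability is 0.3526.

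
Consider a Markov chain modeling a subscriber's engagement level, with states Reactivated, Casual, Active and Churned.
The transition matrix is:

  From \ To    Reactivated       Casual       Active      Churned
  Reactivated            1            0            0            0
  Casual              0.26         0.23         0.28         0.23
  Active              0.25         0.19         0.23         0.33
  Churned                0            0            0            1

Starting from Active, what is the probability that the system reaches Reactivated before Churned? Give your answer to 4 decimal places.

0.4482

Let h(s) be the probability of absorption at Reactivated starting from transient state s. Then h(Reactivated) = 1 and h(Churned) = 0. By first-step analysis:
h(Casual) = 0.26·1 + 0.23·h(Casual) + 0.28·h(Active) + 0.23·0
h(Active) = 0.25·1 + 0.19·h(Casual) + 0.23·h(Active) + 0.33·0
Solving: h(Casual) = 0.5006, h(Active) = 0.4482.
Starting from Active, the probability is 0.4482.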